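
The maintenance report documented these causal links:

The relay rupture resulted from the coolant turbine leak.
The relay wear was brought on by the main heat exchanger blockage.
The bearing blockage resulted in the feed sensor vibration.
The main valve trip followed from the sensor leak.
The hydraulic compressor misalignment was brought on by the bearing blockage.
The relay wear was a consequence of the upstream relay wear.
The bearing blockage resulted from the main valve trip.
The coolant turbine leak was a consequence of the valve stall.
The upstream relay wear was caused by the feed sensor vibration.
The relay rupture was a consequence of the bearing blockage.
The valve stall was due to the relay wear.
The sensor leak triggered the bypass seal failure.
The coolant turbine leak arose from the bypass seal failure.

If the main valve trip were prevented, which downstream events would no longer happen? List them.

Downstream of the main valve trip: the bearing blockage, the feed sensor vibration, the upstream relay wear, the relay wear, the valve stall, the coolant turbine leak, the relay rupture, the hydraulic compressor misalignment.
Of those, still caused via another path: the relay wear, the valve stall, the coolant turbine leak, the relay rupture.
The remainder have no surviving cause.

the bearing blockage, the feed sensor vibration, the hydraulic compressor misalignment, the upstream relay wear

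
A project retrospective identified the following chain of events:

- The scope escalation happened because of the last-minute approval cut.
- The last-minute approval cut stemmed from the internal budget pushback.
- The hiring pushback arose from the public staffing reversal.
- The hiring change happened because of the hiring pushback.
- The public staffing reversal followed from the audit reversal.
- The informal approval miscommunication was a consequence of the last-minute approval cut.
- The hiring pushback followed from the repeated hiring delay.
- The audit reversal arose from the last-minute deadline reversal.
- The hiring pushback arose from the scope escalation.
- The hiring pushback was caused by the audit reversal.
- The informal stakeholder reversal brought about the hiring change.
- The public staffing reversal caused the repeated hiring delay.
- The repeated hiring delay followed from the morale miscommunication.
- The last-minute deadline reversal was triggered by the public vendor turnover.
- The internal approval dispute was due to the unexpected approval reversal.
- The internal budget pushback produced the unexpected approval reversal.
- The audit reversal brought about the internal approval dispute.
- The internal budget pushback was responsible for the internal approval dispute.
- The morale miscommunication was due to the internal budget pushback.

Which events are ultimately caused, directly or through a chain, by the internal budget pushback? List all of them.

Direct effects: the last-minute approval cut, the unexpected approval reversal, the internal approval dispute, the morale miscommunication.
2 steps out: the informal approval miscommunication, the repeated hiring delay, the scope escalation.
3 steps out: the hiring pushback.
4 steps out: the hiring change.
Not reachable from it: the public vendor turnover, the last-minute deadline reversal, the audit reversal, the public staffing reversal, the informal stakeholder reversal.

the hiring change, the hiring pushback, the informal approval miscommunication, the internal approval dispute, the last-minute approval cut, the morale miscommunication, the repeated hiring delay, the scope escalation, the unexpected approval reversal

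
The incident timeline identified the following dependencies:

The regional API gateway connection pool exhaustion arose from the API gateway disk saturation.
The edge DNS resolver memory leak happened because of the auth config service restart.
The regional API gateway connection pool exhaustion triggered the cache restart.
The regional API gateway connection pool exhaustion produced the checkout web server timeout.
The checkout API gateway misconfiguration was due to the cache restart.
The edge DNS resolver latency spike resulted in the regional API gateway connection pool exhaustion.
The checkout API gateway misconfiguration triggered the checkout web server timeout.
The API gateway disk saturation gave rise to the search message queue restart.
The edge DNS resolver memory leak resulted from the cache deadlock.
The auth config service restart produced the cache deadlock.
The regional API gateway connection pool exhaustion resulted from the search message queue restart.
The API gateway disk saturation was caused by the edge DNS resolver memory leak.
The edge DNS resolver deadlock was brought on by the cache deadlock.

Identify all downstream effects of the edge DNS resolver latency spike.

the cache restart, the checkout API gateway misconfiguration, the checkout web server timeout, the regional API gateway connection pool exhaustion

Direct effects: the regional API gateway connection pool exhaustion.
2 steps out: the cache restart, the checkout web server timeout.
3 steps out: the checkout API gateway misconfiguration.
Not reachable from it: the auth config service restart, the cache deadlock, the edge DNS resolver memory leak, the API gateway disk saturation, the search message queue restart, the edge DNS resolver deadlock.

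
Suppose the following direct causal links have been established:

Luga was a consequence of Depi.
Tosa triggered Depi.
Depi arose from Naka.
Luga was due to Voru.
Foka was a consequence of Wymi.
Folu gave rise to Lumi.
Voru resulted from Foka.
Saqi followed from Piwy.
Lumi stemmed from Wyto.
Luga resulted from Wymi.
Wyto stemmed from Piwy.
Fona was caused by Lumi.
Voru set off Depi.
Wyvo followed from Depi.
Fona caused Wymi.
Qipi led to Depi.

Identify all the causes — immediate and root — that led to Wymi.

Folu, Fona, Lumi, Piwy, Wyto

Immediate cause of Wymi: Fona.
Further upstream: Piwy, Folu, Wyto, Lumi.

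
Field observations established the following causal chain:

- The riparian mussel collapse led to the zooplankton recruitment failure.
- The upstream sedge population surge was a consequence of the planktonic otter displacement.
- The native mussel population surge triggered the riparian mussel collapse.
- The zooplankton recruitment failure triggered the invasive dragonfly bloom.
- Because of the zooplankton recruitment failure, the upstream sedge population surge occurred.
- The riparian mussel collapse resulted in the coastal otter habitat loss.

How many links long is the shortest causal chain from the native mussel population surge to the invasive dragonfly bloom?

Shortest chain: the native mussel population surge → the riparian mussel collapse → the zooplankton recruitment failure → the invasive dragonfly bloom.

3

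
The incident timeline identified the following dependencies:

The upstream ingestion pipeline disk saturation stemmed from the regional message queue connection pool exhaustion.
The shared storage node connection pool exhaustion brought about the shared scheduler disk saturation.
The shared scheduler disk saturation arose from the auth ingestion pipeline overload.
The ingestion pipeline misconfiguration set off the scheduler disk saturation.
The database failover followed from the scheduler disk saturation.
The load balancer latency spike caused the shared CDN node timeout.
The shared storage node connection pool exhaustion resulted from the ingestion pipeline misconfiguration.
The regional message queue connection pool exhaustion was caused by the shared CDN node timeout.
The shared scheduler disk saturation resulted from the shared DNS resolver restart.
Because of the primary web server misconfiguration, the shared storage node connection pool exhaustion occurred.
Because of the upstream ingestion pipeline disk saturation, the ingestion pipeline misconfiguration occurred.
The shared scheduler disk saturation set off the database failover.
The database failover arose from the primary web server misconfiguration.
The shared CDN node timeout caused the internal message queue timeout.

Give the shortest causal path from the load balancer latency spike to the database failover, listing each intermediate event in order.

the load balancer latency spike → the shared CDN node timeout → the regional message queue connection pool exhaustion → the upstream ingestion pipeline disk saturation → the ingestion pipeline misconfiguration → the scheduler disk saturation → the database failover

the load balancer latency spike → the shared CDN node timeout
the shared CDN node timeout → the regional message queue connection pool exhaustion
the regional message queue connection pool exhaustion → the upstream ingestion pipeline disk saturation
the upstream ingestion pipeline disk saturation → the ingestion pipeline misconfiguration
the ingestion pipeline misconfiguration → the scheduler disk saturation
the scheduler disk saturation → the database failover
Length: 6 steps.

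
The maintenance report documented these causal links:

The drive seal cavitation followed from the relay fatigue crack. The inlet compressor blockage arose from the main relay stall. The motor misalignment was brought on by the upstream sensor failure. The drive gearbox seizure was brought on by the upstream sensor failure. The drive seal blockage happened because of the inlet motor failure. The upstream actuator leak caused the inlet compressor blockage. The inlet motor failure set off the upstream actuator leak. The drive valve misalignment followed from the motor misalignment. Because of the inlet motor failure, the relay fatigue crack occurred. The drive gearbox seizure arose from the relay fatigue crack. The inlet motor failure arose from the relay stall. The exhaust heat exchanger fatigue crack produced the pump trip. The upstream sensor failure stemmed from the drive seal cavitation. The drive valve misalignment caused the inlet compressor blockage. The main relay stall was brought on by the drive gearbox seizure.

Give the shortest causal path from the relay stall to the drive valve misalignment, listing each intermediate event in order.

the relay stall → the inlet motor failure
the inlet motor failure → the relay fatigue crack
the relay fatigue crack → the drive seal cavitation
the drive seal cavitation → the upstream sensor failure
the upstream sensor failure → the motor misalignment
the motor misalignment → the drive valve misalignment
Length: 6 steps.

the relay stall → the inlet motor failure → the relay fatigue crack → the drive seal cavitation → the upstream sensor failure → the motor misalignment → the drive valve misalignment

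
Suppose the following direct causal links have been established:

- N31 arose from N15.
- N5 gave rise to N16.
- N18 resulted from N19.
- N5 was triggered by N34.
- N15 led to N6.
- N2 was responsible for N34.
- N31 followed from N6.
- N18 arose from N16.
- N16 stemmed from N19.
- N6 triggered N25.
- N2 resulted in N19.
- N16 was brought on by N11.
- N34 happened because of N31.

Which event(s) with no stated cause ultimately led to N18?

N11, N15, N2

Tracing upstream from N18: N18 ← N16 ← N5 ← N34 ← N31 ← N15.
A separate upstream branch: N18 ← N16 ← N11.
A separate upstream branch: N18 ← N19 ← N2.
Each of those chain origins has no stated cause.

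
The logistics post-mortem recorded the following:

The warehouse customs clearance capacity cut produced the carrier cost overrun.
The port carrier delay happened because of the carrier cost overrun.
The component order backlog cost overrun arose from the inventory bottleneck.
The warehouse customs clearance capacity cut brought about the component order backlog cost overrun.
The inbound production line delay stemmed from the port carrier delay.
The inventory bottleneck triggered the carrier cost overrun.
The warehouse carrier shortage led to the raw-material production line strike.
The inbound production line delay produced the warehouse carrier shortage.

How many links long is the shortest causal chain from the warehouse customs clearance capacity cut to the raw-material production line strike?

Shortest chain: the warehouse customs clearance capacity cut → the carrier cost overrun → the port carrier delay → the inbound production line delay → the warehouse carrier shortage → the raw-material production line strike.

5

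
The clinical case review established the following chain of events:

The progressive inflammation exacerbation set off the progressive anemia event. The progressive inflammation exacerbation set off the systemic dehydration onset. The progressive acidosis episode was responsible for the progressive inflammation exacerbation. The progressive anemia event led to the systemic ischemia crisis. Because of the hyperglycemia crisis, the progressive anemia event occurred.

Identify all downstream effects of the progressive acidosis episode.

Direct effects: the progressive inflammation exacerbation.
2 steps out: the systemic dehydration onset, the progressive anemia event.
3 steps out: the systemic ischemia crisis.
Not reachable from it: the hyperglycemia crisis.

the progressive anemia event, the progressive inflammation exacerbation, the systemic dehydration onset, the systemic ischemia crisis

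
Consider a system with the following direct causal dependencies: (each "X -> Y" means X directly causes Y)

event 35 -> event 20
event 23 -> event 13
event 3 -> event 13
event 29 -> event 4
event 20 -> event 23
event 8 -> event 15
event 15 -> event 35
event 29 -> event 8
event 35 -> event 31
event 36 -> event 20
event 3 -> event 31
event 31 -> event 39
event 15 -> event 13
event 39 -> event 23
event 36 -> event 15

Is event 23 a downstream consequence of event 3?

There is a causal chain: event 3 → event 31 → event 39 → event 23.

Yes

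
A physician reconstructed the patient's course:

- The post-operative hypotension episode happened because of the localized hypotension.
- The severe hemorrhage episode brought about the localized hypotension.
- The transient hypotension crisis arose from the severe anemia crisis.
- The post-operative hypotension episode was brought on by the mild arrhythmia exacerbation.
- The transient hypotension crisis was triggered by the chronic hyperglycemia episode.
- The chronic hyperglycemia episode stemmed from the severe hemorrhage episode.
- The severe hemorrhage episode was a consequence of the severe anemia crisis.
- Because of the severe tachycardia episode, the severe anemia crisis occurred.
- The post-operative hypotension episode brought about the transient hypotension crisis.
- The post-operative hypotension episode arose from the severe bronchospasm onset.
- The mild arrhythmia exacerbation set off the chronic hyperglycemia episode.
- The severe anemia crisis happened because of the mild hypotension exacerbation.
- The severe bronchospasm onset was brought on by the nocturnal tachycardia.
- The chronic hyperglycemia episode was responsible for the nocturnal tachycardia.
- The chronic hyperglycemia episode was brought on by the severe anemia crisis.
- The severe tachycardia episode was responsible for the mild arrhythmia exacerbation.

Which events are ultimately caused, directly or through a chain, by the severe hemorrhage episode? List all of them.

Direct effects: the chronic hyperglycemia episode, the localized hypotension.
2 steps out: the nocturnal tachycardia, the post-operative hypotension episode, the transient hypotension crisis.
3 steps out: the severe bronchospasm onset.
Not reachable from it: the severe tachycardia episode, the mild arrhythmia exacerbation, the mild hypotension exacerbation, the severe anemia crisis.

the chronic hyperglycemia episode, the localized hypotension, the nocturnal tachycardia, the post-operative hypotension episode, the severe bronchospasm onset, the transient hypotension crisis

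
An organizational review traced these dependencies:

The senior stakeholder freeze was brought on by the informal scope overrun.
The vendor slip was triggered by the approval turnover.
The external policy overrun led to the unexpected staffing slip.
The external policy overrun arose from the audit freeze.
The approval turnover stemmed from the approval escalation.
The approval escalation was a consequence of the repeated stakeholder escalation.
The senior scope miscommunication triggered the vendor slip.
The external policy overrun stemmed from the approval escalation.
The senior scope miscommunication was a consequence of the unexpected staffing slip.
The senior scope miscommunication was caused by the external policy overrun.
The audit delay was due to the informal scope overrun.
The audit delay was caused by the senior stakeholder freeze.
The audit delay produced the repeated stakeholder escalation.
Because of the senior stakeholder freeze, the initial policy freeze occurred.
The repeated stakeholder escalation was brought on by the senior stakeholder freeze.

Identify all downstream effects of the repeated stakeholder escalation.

Direct effects: the approval escalation.
2 steps out: the external policy overrun, the approval turnover.
3 steps out: the unexpected staffing slip, the senior scope miscommunication, the vendor slip.
Not reachable from it: the audit freeze, the informal scope overrun, the senior stakeholder freeze, the audit delay, the initial policy freeze.

the approval escalation, the approval turnover, the external policy overrun, the senior scope miscommunication, the unexpected staffing slip, the vendor slip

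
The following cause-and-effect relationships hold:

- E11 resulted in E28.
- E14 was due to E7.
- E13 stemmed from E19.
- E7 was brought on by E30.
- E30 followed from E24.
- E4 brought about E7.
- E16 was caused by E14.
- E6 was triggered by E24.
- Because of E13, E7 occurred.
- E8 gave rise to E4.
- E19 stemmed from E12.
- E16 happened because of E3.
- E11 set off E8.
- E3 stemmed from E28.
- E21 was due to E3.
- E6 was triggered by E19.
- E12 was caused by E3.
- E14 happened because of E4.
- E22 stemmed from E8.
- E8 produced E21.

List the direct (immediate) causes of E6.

E19, E24

Upstream contributors include E11, E28, E3, E12, but only E19, E24 feed directly into E6.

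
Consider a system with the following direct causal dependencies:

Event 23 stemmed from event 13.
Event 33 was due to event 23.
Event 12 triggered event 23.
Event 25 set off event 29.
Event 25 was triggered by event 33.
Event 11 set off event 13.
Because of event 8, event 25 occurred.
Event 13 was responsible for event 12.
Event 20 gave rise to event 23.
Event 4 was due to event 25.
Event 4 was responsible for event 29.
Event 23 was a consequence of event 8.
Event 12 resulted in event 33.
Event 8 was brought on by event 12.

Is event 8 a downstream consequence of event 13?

Yes

There is a causal chain: event 13 → event 12 → event 8.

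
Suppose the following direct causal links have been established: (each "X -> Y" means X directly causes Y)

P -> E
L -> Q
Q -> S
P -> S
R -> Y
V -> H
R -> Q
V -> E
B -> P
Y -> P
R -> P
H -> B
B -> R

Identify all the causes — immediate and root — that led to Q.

B, H, L, R, V

Immediate causes of Q: R, L.
Further upstream: V, H, B.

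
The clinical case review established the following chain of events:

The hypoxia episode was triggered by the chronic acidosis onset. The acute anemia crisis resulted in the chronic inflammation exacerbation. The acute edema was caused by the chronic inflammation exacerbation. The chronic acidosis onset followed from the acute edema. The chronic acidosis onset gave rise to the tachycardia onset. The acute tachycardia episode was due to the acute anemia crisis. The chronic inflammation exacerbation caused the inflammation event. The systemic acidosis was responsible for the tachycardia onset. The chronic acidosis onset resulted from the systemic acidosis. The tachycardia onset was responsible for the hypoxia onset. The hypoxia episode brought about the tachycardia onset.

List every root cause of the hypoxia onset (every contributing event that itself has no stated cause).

the acute anemia crisis, the systemic acidosis

Tracing upstream from the hypoxia onset: the hypoxia onset ← the tachycardia onset ← the chronic acidosis onset ← the acute edema ← the chronic inflammation exacerbation ← the acute anemia crisis.
A separate upstream branch: the hypoxia onset ← the tachycardia onset ← the systemic acidosis.
Each of those chain origins has no stated cause.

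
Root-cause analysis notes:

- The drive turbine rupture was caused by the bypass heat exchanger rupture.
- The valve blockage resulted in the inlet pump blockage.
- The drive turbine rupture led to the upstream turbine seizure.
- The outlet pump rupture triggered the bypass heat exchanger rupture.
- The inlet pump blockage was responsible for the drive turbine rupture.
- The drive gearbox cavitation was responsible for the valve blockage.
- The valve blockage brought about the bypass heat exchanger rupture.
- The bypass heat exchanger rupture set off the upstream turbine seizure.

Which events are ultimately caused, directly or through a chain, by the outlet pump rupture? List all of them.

Direct effects: the bypass heat exchanger rupture.
2 steps out: the drive turbine rupture, the upstream turbine seizure.
Not reachable from it: the drive gearbox cavitation, the valve blockage, the inlet pump blockage.

the bypass heat exchanger rupture, the drive turbine rupture, the upstream turbine seizure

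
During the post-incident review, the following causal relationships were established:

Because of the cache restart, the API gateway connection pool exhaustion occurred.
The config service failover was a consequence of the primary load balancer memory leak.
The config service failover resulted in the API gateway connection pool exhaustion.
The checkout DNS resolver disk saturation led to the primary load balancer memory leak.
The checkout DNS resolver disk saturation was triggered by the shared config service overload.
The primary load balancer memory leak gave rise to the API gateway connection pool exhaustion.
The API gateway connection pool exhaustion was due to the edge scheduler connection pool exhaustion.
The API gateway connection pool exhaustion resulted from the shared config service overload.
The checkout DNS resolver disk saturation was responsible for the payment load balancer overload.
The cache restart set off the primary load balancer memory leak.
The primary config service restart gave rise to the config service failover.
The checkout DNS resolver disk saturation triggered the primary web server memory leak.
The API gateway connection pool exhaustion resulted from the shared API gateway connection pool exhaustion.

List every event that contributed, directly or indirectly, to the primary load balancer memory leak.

Immediate causes of the primary load balancer memory leak: the checkout DNS resolver disk saturation, the cache restart.
Further upstream: the shared config service overload.

the cache restart, the checkout DNS resolver disk saturation, the shared config service overload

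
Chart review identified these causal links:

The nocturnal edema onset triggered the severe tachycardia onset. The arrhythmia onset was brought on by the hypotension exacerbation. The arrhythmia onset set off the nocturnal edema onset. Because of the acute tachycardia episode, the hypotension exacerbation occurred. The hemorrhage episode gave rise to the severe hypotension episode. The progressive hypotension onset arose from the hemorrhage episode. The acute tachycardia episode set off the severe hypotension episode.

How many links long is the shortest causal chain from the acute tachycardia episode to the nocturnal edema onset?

Shortest chain: the acute tachycardia episode → the hypotension exacerbation → the arrhythmia onset → the nocturnal edema onset.

3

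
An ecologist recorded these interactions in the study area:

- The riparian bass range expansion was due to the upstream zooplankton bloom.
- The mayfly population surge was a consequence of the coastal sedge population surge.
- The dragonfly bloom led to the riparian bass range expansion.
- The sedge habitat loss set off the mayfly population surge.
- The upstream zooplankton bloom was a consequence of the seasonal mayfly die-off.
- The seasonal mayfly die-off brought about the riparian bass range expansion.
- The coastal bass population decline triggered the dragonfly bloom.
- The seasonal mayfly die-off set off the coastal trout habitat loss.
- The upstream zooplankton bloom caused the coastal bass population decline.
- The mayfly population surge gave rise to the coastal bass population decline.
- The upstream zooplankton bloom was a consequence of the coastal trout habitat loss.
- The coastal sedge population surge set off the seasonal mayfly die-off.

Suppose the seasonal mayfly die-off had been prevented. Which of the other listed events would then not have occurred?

the coastal trout habitat loss, the upstream zooplankton bloom

Downstream of the seasonal mayfly die-off: the coastal trout habitat loss, the upstream zooplankton bloom, the coastal bass population decline, the dragonfly bloom, the riparian bass range expansion.
Of those, still caused via another path: the coastal bass population decline, the dragonfly bloom, the riparian bass range expansion.
The remainder have no surviving cause.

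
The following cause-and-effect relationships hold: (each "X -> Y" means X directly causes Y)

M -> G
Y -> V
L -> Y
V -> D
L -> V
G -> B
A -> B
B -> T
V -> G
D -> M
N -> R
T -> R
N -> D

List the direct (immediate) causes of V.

L, Y → V with nothing further upstream stated.

L, Y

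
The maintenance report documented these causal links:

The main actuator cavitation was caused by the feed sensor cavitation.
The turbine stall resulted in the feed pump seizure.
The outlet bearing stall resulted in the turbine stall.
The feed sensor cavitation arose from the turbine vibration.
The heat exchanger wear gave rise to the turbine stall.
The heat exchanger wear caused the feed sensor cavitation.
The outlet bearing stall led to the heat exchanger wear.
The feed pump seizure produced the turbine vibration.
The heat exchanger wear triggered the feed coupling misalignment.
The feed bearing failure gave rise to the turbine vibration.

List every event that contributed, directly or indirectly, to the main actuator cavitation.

Immediate cause of the main actuator cavitation: the feed sensor cavitation.
Further upstream: the outlet bearing stall, the heat exchanger wear, the turbine stall, the feed pump seizure, the turbine vibration, the feed bearing failure.

the feed bearing failure, the feed pump seizure, the feed sensor cavitation, the heat exchanger wear, the outlet bearing stall, the turbine stall, the turbine vibration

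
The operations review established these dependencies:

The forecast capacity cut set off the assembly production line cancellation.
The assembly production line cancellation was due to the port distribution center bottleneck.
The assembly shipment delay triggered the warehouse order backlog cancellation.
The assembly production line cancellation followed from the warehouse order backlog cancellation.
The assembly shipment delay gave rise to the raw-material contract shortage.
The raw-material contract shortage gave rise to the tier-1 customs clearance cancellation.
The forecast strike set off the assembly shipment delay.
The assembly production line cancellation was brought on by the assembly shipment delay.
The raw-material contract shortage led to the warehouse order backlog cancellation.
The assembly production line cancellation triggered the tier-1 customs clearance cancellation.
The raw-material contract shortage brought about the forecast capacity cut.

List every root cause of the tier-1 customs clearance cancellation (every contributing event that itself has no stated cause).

the forecast strike, the port distribution center bottleneck

Tracing upstream from the tier-1 customs clearance cancellation: the tier-1 customs clearance cancellation ← the raw-material contract shortage ← the assembly shipment delay ← the forecast strike.
A separate upstream branch: the tier-1 customs clearance cancellation ← the assembly production line cancellation ← the port distribution center bottleneck.
Each of those chain origins has no stated cause.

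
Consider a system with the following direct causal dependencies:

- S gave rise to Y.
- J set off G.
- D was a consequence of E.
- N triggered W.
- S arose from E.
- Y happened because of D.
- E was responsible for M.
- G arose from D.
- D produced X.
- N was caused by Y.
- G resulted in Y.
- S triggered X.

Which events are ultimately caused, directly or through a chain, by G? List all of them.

Direct effects: Y.
2 steps out: N.
3 steps out: W.
Not reachable from it: E, M, D, S, X, J.

N, W, Y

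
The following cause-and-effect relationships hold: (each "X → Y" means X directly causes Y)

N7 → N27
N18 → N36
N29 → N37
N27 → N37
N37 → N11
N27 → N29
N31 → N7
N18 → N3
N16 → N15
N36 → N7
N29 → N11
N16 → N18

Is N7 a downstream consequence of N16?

There is a causal chain: N16 → N18 → N36 → N7.

Yes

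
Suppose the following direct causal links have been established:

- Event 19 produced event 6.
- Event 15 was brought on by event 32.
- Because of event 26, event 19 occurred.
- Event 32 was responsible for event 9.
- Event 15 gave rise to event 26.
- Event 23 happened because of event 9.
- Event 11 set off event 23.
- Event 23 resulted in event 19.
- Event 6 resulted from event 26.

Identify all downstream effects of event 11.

Direct effects: event 23.
2 steps out: event 19.
3 steps out: event 6.
Not reachable from it: event 32, event 15, event 9, event 26.

event 19, event 23, event 6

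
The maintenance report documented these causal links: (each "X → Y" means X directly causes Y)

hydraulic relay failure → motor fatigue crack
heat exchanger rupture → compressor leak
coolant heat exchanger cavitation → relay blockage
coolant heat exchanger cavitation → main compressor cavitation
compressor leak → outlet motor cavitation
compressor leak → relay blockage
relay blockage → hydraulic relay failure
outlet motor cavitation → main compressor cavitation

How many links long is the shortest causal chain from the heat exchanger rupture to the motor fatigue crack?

4

Shortest chain: the heat exchanger rupture → the compressor leak → the relay blockage → the hydraulic relay failure → the motor fatigue crack.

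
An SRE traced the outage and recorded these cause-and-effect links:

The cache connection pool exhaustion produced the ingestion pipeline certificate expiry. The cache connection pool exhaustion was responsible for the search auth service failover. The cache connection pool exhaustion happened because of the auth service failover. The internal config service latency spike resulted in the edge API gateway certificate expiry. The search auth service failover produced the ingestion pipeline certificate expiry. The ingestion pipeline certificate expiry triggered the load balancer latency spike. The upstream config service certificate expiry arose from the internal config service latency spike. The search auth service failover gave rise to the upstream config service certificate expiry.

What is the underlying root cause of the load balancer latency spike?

the auth service failover

Tracing upstream from the load balancer latency spike: the load balancer latency spike ← the ingestion pipeline certificate expiry ← the cache connection pool exhaustion ← the auth service failover.
The auth service failover has no stated cause, so it is the root.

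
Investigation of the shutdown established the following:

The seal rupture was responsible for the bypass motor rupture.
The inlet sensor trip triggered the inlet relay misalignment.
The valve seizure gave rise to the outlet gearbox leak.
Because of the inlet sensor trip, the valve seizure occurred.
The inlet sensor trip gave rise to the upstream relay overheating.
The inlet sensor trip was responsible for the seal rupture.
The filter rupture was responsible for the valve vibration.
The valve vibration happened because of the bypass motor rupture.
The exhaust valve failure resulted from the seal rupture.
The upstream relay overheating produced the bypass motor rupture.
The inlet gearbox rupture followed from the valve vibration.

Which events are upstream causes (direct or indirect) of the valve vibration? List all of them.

the bypass motor rupture, the filter rupture, the inlet sensor trip, the seal rupture, the upstream relay overheating

Immediate causes of the valve vibration: the filter rupture, the bypass motor rupture.
Further upstream: the inlet sensor trip, the seal rupture, the upstream relay overheating.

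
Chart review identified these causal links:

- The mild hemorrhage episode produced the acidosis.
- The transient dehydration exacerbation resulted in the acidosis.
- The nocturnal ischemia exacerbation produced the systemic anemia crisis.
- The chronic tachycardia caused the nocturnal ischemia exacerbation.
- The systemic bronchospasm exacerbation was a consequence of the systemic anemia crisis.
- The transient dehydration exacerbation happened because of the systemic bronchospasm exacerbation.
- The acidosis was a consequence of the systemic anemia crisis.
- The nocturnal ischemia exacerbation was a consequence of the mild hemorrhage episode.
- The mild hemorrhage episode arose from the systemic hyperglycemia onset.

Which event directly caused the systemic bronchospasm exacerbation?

the systemic anemia crisis

Upstream contributors include the systemic hyperglycemia onset, the mild hemorrhage episode, the nocturnal ischemia exacerbation, the chronic tachycardia, but only the systemic anemia crisis feeds directly into the systemic bronchospasm exacerbation.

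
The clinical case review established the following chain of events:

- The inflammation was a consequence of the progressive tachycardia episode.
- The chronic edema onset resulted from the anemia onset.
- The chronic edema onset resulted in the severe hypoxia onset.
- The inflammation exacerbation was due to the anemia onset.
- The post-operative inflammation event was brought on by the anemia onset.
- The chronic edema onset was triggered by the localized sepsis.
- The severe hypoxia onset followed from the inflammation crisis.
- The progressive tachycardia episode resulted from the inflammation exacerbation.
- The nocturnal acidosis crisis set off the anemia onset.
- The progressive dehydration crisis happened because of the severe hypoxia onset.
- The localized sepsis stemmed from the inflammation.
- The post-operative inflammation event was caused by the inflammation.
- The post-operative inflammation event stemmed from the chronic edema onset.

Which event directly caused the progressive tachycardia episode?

Upstream contributors include the nocturnal acidosis crisis, the anemia onset, but only the inflammation exacerbation feeds directly into the progressive tachycardia episode.

the inflammation exacerbation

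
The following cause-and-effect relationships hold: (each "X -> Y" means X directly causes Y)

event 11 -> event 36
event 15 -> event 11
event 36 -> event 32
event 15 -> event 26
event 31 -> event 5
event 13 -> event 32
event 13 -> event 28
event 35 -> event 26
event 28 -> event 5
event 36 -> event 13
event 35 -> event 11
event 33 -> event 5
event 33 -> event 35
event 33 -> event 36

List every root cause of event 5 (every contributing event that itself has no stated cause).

event 15, event 31, event 33

Tracing upstream from event 5: event 5 ← event 33.
A separate upstream branch: event 5 ← event 28 ← event 13 ← event 36 ← event 11 ← event 15.
A separate upstream branch: event 5 ← event 31.
Each of those chain origins has no stated cause.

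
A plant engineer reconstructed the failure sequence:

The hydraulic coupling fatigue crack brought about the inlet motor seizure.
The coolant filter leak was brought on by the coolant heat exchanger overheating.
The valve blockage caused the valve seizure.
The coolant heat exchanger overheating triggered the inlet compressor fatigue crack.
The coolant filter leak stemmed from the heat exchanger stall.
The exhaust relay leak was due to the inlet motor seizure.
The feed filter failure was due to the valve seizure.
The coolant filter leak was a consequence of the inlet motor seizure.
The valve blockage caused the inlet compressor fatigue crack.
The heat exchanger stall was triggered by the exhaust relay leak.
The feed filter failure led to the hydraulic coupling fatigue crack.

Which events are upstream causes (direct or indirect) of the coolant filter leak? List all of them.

Immediate causes of the coolant filter leak: the inlet motor seizure, the coolant heat exchanger overheating, the heat exchanger stall.
Further upstream: the valve blockage, the valve seizure, the feed filter failure, the hydraulic coupling fatigue crack, the exhaust relay leak.

the coolant heat exchanger overheating, the exhaust relay leak, the feed filter failure, the heat exchanger stall, the hydraulic coupling fatigue crack, the inlet motor seizure, the valve blockage, the valve seizure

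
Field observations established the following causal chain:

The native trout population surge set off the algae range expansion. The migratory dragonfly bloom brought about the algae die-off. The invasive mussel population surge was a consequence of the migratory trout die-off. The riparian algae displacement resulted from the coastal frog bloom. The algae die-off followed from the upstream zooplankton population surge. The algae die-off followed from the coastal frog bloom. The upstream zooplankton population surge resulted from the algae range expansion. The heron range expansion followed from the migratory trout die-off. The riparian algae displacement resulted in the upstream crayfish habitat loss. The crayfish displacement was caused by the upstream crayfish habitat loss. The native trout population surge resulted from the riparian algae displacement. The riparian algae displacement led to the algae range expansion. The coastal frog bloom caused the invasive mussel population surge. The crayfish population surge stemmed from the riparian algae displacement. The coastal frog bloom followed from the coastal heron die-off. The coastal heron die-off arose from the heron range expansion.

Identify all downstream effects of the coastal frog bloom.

the algae die-off, the algae range expansion, the crayfish displacement, the crayfish population surge, the invasive mussel population surge, the native trout population surge, the riparian algae displacement, the upstream crayfish habitat loss, the upstream zooplankton population surge

Direct effects: the riparian algae displacement, the invasive mussel population surge, the algae die-off.
2 steps out: the native trout population surge, the upstream crayfish habitat loss, the algae range expansion, the crayfish population surge.
3 steps out: the upstream zooplankton population surge, the crayfish displacement.
Not reachable from it: the migratory trout die-off, the heron range expansion, the coastal heron die-off, the migratory dragonfly bloom.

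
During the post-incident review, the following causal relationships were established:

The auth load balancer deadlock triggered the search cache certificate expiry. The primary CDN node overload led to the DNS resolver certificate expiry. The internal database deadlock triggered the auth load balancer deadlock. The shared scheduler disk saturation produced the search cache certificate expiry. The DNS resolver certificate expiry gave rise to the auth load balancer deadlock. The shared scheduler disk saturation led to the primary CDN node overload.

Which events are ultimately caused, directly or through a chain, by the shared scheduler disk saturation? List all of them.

the DNS resolver certificate expiry, the auth load balancer deadlock, the primary CDN node overload, the search cache certificate expiry

Direct effects: the primary CDN node overload, the search cache certificate expiry.
2 steps out: the DNS resolver certificate expiry.
3 steps out: the auth load balancer deadlock.
Not reachable from it: the internal database deadlock.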